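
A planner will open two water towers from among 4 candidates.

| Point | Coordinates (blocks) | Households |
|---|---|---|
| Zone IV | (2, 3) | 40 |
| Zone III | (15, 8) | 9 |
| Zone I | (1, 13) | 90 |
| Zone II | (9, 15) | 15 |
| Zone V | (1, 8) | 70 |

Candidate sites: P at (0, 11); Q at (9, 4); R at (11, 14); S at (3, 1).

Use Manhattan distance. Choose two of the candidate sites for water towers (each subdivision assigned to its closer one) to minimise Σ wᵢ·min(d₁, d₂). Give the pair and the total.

{P, S}, total 1027

Evaluate every pair (each demand assigned to the nearer of the two):
  {P, S}: total = 1027
  {P, R}: total = 1085
  {P, Q}: total = 1125
  {R, S}: total = 1875
  {Q, S}: total = 2265
  {Q, R}: total = 2285
Best pair: {P, S} with total 1027.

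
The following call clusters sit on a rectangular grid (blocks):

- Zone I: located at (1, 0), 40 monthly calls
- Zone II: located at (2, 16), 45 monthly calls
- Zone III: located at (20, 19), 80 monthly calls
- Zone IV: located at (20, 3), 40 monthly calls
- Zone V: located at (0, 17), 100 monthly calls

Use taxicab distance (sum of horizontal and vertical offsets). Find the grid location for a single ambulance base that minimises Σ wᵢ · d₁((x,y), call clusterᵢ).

Manhattan distance separates: Σwᵢ(|x−xᵢ|+|y−yᵢ|) = Σwᵢ|x−xᵢ| + Σwᵢ|y−yᵢ|, so x and y are optimised independently as 1-D weighted medians.
Total weight W = 305; half = 152.5.
x-coordinate, sorted with cumulative weight:
  x=0 (Zone V, w=100) cum 100
  x=1 (Zone I, w=40) cum 140
  x=2 (Zone II, w=45) cum 185  ← median
  x=20 (Zone III, w=80) cum 265
  x=20 (Zone IV, w=40) cum 305
⇒ x* = 2
y-coordinate, sorted with cumulative weight:
  y=0 (Zone I, w=40) cum 40
  y=3 (Zone IV, w=40) cum 80
  y=16 (Zone II, w=45) cum 125
  y=17 (Zone V, w=100) cum 225  ← median
  y=19 (Zone III, w=80) cum 305
⇒ y* = 17

(2, 17)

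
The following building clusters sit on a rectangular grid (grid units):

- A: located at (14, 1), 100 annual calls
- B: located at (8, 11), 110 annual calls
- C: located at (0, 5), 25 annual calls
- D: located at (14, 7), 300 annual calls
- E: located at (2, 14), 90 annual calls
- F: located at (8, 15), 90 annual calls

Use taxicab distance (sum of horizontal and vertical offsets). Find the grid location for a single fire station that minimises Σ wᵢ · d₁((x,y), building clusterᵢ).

(14, 7)

Manhattan distance separates: Σwᵢ(|x−xᵢ|+|y−yᵢ|) = Σwᵢ|x−xᵢ| + Σwᵢ|y−yᵢ|, so x and y are optimised independently as 1-D weighted medians.
Total weight W = 715; half = 357.5.
x-coordinate, sorted with cumulative weight:
  x=0 (C, w=25) cum 25
  x=2 (E, w=90) cum 115
  x=8 (B, w=110) cum 225
  x=8 (F, w=90) cum 315
  x=14 (A, w=100) cum 415  ← median
  x=14 (D, w=300) cum 715
⇒ x* = 14
y-coordinate, sorted with cumulative weight:
  y=1 (A, w=100) cum 100
  y=5 (C, w=25) cum 125
  y=7 (D, w=300) cum 425  ← median
  y=11 (B, w=110) cum 535
  y=14 (E, w=90) cum 625
  y=15 (F, w=90) cum 715
⇒ y* = 7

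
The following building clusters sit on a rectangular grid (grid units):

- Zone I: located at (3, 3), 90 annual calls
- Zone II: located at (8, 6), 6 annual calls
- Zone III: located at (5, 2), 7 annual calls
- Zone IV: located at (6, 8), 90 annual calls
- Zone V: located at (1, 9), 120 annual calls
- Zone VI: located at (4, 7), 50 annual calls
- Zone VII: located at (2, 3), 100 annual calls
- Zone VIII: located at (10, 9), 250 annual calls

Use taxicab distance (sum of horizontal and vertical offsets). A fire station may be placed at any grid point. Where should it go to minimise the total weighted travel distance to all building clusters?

(4, 9)

Manhattan distance separates: Σwᵢ(|x−xᵢ|+|y−yᵢ|) = Σwᵢ|x−xᵢ| + Σwᵢ|y−yᵢ|, so x and y are optimised independently as 1-D weighted medians.
Total weight W = 713; half = 356.5.
x-coordinate, sorted with cumulative weight:
  x=1 (Zone V, w=120) cum 120
  x=2 (Zone VII, w=100) cum 220
  x=3 (Zone I, w=90) cum 310
  x=4 (Zone VI, w=50) cum 360  ← median
  x=5 (Zone III, w=7) cum 367
  x=6 (Zone IV, w=90) cum 457
  x=8 (Zone II, w=6) cum 463
  x=10 (Zone VIII, w=250) cum 713
⇒ x* = 4
y-coordinate, sorted with cumulative weight:
  y=2 (Zone III, w=7) cum 7
  y=3 (Zone I, w=90) cum 97
  y=3 (Zone VII, w=100) cum 197
  y=6 (Zone II, w=6) cum 203
  y=7 (Zone VI, w=50) cum 253
  y=8 (Zone IV, w=90) cum 343
  y=9 (Zone V, w=120) cum 463  ← median
  y=9 (Zone VIII, w=250) cum 713
⇒ y* = 9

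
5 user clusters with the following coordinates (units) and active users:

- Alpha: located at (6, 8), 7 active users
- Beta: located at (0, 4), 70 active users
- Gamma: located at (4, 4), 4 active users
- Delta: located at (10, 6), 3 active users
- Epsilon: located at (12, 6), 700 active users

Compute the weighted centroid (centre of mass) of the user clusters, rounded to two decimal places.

The minimiser of Σwᵢ‖p−pᵢ‖² is the weighted centroid p* = (Σwᵢpᵢ)/(Σwᵢ).
Σwᵢ = 784.
Σwᵢxᵢ = 7·6 + 70·0 + 4·4 + 3·10 + 700·12 = 8488.
Σwᵢyᵢ = 7·8 + 70·4 + 4·4 + 3·6 + 700·6 = 4570.
x* = 8488/784 = 10.83, y* = 4570/784 = 5.83.

(10.83, 5.83)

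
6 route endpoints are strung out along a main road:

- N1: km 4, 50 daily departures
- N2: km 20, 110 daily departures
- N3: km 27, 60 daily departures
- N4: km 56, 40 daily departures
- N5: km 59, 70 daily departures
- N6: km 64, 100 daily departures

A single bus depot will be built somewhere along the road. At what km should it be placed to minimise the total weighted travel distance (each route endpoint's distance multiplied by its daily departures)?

For a sum of weighted absolute distances on a line, the optimum is the weighted median (not the mean). Total weight W = 430; half-weight = 215.
Sort by position and accumulate weight:
  km 4 (N1, w=50) → cum 50
  km 20 (N2, w=110) → cum 160
  km 27 (N3, w=60) → cum 220  ≥ 215 → median here
  km 56 (N4, w=40) → cum 260
  km 59 (N5, w=70) → cum 330
  km 64 (N6, w=100) → cum 430
Optimal location: km 27.

x = 27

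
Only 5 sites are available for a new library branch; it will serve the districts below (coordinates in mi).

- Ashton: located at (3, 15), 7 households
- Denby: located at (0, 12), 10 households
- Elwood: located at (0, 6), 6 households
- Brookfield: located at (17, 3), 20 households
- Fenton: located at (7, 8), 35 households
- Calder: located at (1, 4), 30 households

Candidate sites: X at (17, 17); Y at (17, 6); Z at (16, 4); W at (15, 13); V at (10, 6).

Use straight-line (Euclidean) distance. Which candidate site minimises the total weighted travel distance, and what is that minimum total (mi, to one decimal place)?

V, total 811.5 mi

Total weighted distance at each candidate:
  X (17, 17): total = 1767.0
  Y (17, 6): total = 1299.4
  Z (16, 4): total = 1217.8
  W (15, 13): total = 1368.3
  V (10, 6): total = 811.5
Minimum is at V with total 811.5 mi.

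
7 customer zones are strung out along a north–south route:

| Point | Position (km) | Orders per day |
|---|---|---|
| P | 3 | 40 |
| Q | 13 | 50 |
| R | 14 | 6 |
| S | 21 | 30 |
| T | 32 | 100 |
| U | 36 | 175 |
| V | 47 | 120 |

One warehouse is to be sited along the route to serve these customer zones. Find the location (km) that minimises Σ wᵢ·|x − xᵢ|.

x = 36

For a sum of weighted absolute distances on a line, the optimum is the weighted median (not the mean). Total weight W = 521; half-weight = 260.5.
Sort by position and accumulate weight:
  km 3 (P, w=40) → cum 40
  km 13 (Q, w=50) → cum 90
  km 14 (R, w=6) → cum 96
  km 21 (S, w=30) → cum 126
  km 32 (T, w=100) → cum 226
  km 36 (U, w=175) → cum 401  ≥ 260.5 → median here
  km 47 (V, w=120) → cum 521
Optimal location: km 36.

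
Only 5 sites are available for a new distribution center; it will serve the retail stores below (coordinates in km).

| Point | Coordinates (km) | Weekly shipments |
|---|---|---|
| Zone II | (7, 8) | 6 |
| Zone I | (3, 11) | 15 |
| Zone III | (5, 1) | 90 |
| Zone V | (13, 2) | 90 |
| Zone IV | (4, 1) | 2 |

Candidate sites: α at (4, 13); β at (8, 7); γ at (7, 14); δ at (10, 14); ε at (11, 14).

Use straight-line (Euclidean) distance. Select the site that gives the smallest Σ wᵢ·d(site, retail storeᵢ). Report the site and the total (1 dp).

β, total 1359.1 km

Total weighted distance at each candidate:
  α (4, 13): total = 2455.4
  β (8, 7): total = 1359.1
  γ (7, 14): total = 2528.9
  δ (10, 14): total = 2549.9
  ε (11, 14): total = 2584.5
Minimum is at β with total 1359.1 km.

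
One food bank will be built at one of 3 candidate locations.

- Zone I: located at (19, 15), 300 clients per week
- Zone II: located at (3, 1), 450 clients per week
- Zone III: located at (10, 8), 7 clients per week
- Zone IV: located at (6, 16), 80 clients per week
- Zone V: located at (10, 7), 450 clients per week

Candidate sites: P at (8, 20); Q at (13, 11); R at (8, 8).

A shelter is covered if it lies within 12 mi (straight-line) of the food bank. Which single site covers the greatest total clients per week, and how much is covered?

Coverage radius r = 12 mi; a point is covered iff (Δx)²+(Δy)² ≤ 12² = 144.
  P (8, 20): covers {Zone IV} → 80
  Q (13, 11): covers {Zone I, Zone III, Zone IV, Zone V} → 837
  R (8, 8): covers {Zone II, Zone III, Zone IV, Zone V} → 987
Maximum coverage at R: 987 clients per week.

R, covering 987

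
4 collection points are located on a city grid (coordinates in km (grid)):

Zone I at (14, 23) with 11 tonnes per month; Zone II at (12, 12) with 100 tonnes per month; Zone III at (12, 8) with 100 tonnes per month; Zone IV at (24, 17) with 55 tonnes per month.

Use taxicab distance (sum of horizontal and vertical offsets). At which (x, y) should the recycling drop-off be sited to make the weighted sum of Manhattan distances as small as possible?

(12, 12)

Manhattan distance separates: Σwᵢ(|x−xᵢ|+|y−yᵢ|) = Σwᵢ|x−xᵢ| + Σwᵢ|y−yᵢ|, so x and y are optimised independently as 1-D weighted medians.
Total weight W = 266; half = 133.
x-coordinate, sorted with cumulative weight:
  x=12 (Zone II, w=100) cum 100
  x=12 (Zone III, w=100) cum 200  ← median
  x=14 (Zone I, w=11) cum 211
  x=24 (Zone IV, w=55) cum 266
⇒ x* = 12
y-coordinate, sorted with cumulative weight:
  y=8 (Zone III, w=100) cum 100
  y=12 (Zone II, w=100) cum 200  ← median
  y=17 (Zone IV, w=55) cum 255
  y=23 (Zone I, w=11) cum 266
⇒ y* = 12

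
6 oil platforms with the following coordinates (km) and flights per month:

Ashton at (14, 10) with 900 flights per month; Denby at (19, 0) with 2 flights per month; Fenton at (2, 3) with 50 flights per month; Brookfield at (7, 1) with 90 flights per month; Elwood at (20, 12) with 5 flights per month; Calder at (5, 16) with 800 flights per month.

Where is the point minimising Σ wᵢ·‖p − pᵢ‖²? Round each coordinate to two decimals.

The minimiser of Σwᵢ‖p−pᵢ‖² is the weighted centroid p* = (Σwᵢpᵢ)/(Σwᵢ).
Σwᵢ = 1847.
Σwᵢxᵢ = 900·14 + 2·19 + 50·2 + 90·7 + 5·20 + 800·5 = 17468.
Σwᵢyᵢ = 900·10 + 2·0 + 50·3 + 90·1 + 5·12 + 800·16 = 22100.
x* = 17468/1847 = 9.46, y* = 22100/1847 = 11.97.

(9.46, 11.97)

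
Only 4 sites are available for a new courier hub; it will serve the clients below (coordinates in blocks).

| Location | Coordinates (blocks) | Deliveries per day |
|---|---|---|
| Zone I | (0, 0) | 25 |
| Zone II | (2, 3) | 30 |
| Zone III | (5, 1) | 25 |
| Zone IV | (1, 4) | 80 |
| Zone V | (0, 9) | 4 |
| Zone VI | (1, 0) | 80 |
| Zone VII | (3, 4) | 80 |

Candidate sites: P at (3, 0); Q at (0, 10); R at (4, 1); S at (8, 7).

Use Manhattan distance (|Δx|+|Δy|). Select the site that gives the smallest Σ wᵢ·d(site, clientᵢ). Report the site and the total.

Total weighted distance at each candidate:
  P (3, 0): total = 1278
  Q (0, 10): total = 3034
  R (4, 1): total = 1438
  S (8, 7): total = 3500
Minimum is at P with total 1278 blocks.

P, total 1278 blocks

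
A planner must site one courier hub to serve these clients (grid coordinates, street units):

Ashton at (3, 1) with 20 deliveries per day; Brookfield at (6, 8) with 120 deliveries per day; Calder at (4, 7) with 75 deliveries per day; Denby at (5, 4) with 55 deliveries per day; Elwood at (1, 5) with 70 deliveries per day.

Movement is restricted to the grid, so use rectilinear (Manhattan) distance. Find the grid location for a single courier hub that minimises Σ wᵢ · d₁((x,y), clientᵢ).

(5, 7)

Manhattan distance separates: Σwᵢ(|x−xᵢ|+|y−yᵢ|) = Σwᵢ|x−xᵢ| + Σwᵢ|y−yᵢ|, so x and y are optimised independently as 1-D weighted medians.
Total weight W = 340; half = 170.
x-coordinate, sorted with cumulative weight:
  x=1 (Elwood, w=70) cum 70
  x=3 (Ashton, w=20) cum 90
  x=4 (Calder, w=75) cum 165
  x=5 (Denby, w=55) cum 220  ← median
  x=6 (Brookfield, w=120) cum 340
⇒ x* = 5
y-coordinate, sorted with cumulative weight:
  y=1 (Ashton, w=20) cum 20
  y=4 (Denby, w=55) cum 75
  y=5 (Elwood, w=70) cum 145
  y=7 (Calder, w=75) cum 220  ← median
  y=8 (Brookfield, w=120) cum 340
⇒ y* = 7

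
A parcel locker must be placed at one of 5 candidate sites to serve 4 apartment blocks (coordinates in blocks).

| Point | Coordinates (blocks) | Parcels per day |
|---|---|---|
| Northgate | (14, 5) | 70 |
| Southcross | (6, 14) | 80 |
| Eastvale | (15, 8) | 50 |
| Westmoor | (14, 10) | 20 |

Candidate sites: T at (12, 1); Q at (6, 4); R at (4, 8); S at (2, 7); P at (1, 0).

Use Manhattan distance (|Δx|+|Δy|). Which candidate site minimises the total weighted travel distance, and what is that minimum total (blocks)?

Total weighted distance at each candidate:
  T (12, 1): total = 2660
  Q (6, 4): total = 2360
  R (4, 8): total = 2340
  S (2, 7): total = 2860
  P (1, 0): total = 4340
Minimum is at R with total 2340 blocks.

R, total 2340 blocks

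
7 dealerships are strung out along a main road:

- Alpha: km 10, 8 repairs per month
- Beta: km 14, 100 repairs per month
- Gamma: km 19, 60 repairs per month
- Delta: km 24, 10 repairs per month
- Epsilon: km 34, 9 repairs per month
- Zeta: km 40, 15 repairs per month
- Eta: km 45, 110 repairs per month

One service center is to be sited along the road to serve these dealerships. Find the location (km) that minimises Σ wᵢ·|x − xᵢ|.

For a sum of weighted absolute distances on a line, the optimum is the weighted median (not the mean). Total weight W = 312; half-weight = 156.
Sort by position and accumulate weight:
  km 10 (Alpha, w=8) → cum 8
  km 14 (Beta, w=100) → cum 108
  km 19 (Gamma, w=60) → cum 168  ≥ 156 → median here
  km 24 (Delta, w=10) → cum 178
  km 34 (Epsilon, w=9) → cum 187
  km 40 (Zeta, w=15) → cum 202
  km 45 (Eta, w=110) → cum 312
Optimal location: km 19.

x = 19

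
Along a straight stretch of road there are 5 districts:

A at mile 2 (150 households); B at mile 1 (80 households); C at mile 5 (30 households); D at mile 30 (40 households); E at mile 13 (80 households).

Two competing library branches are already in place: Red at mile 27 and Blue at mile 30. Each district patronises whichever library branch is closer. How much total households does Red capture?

The indifferent point is the midpoint (27+30)/2 = 28.5; districts left of it (closer to Red at 27) go to Red, those right go to Blue.
  B at 1 (w=80) → Red
  A at 2 (w=150) → Red
  C at 5 (w=30) → Red
  E at 13 (w=80) → Red
  D at 30 (w=40) → Blue
Red captures 340; Blue captures 40.

340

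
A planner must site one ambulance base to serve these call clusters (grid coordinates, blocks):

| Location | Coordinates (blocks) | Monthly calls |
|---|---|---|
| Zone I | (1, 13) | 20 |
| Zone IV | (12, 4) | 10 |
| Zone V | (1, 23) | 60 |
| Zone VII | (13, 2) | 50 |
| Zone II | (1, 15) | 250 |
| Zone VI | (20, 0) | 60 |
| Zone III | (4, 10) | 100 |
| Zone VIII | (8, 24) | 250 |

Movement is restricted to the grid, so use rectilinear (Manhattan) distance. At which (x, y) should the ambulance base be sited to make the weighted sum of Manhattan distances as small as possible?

(4, 15)

Manhattan distance separates: Σwᵢ(|x−xᵢ|+|y−yᵢ|) = Σwᵢ|x−xᵢ| + Σwᵢ|y−yᵢ|, so x and y are optimised independently as 1-D weighted medians.
Total weight W = 800; half = 400.
x-coordinate, sorted with cumulative weight:
  x=1 (Zone I, w=20) cum 20
  x=1 (Zone V, w=60) cum 80
  x=1 (Zone II, w=250) cum 330
  x=4 (Zone III, w=100) cum 430  ← median
  x=8 (Zone VIII, w=250) cum 680
  x=12 (Zone IV, w=10) cum 690
  x=13 (Zone VII, w=50) cum 740
  x=20 (Zone VI, w=60) cum 800
⇒ x* = 4
y-coordinate, sorted with cumulative weight:
  y=0 (Zone VI, w=60) cum 60
  y=2 (Zone VII, w=50) cum 110
  y=4 (Zone IV, w=10) cum 120
  y=10 (Zone III, w=100) cum 220
  y=13 (Zone I, w=20) cum 240
  y=15 (Zone II, w=250) cum 490  ← median
  y=23 (Zone V, w=60) cum 550
  y=24 (Zone VIII, w=250) cum 800
⇒ y* = 15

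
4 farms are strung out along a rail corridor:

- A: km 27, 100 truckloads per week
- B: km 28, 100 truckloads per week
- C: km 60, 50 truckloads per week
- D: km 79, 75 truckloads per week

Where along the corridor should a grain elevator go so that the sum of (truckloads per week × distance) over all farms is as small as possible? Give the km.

x = 28

For a sum of weighted absolute distances on a line, the optimum is the weighted median (not the mean). Total weight W = 325; half-weight = 162.5.
Sort by position and accumulate weight:
  km 27 (A, w=100) → cum 100
  km 28 (B, w=100) → cum 200  ≥ 162.5 → median here
  km 60 (C, w=50) → cum 250
  km 79 (D, w=75) → cum 325
Optimal location: km 28.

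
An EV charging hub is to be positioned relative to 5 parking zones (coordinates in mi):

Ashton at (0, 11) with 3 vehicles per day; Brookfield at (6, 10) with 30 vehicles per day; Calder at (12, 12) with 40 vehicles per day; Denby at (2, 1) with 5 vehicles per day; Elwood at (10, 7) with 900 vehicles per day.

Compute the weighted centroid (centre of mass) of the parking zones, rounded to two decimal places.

(9.89, 7.28)

The minimiser of Σwᵢ‖p−pᵢ‖² is the weighted centroid p* = (Σwᵢpᵢ)/(Σwᵢ).
Σwᵢ = 978.
Σwᵢxᵢ = 3·0 + 30·6 + 40·12 + 5·2 + 900·10 = 9670.
Σwᵢyᵢ = 3·11 + 30·10 + 40·12 + 5·1 + 900·7 = 7118.
x* = 9670/978 = 9.89, y* = 7118/978 = 7.28.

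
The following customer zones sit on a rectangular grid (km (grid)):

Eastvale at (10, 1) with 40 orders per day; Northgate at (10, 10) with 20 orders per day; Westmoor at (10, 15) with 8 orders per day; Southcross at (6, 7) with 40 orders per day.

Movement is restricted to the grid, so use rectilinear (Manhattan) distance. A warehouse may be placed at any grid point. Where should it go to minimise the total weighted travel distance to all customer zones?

Manhattan distance separates: Σwᵢ(|x−xᵢ|+|y−yᵢ|) = Σwᵢ|x−xᵢ| + Σwᵢ|y−yᵢ|, so x and y are optimised independently as 1-D weighted medians.
Total weight W = 108; half = 54.
x-coordinate, sorted with cumulative weight:
  x=6 (Southcross, w=40) cum 40
  x=10 (Eastvale, w=40) cum 80  ← median
  x=10 (Northgate, w=20) cum 100
  x=10 (Westmoor, w=8) cum 108
⇒ x* = 10
y-coordinate, sorted with cumulative weight:
  y=1 (Eastvale, w=40) cum 40
  y=7 (Southcross, w=40) cum 80  ← median
  y=10 (Northgate, w=20) cum 100
  y=15 (Westmoor, w=8) cum 108
⇒ y* = 7

(10, 7)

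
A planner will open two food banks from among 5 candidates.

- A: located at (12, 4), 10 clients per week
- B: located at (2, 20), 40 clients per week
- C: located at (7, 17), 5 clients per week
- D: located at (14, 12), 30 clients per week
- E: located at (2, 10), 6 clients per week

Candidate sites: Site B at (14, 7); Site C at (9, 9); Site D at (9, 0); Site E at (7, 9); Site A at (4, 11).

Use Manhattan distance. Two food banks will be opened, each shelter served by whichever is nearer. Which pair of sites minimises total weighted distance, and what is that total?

{Site B, Site A}, total 703

Evaluate every pair (each demand assigned to the nearer of the two):
  {Site B, Site A}: total = 703
  {Site C, Site A}: total = 823
  {Site E, Site A}: total = 898
  {Site D, Site A}: total = 903
  {Site B, Site E}: total = 916
  {Site B, Site C}: total = 1018
  {Site C, Site E}: total = 1036
  {Site D, Site E}: total = 1086
  {Site C, Site D}: total = 1128
  {Site B, Site D}: total = 1375
Best pair: {Site B, Site A} with total 703.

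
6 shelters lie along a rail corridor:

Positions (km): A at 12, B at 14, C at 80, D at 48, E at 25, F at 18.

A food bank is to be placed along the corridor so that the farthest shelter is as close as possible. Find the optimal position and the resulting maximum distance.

location 46, max distance 34

The 1-center on a line is the midpoint of the two extreme points: leftmost at 12, rightmost at 80.
Optimal location = (12 + 80)/2 = 46; maximum distance = (80 − 12)/2 = 34.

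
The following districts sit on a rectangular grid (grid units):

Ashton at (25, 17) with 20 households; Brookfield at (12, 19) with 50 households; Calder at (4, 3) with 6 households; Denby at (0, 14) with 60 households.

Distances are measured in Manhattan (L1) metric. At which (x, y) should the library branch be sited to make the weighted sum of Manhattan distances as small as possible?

(12, 17)

Manhattan distance separates: Σwᵢ(|x−xᵢ|+|y−yᵢ|) = Σwᵢ|x−xᵢ| + Σwᵢ|y−yᵢ|, so x and y are optimised independently as 1-D weighted medians.
Total weight W = 136; half = 68.
x-coordinate, sorted with cumulative weight:
  x=0 (Denby, w=60) cum 60
  x=4 (Calder, w=6) cum 66
  x=12 (Brookfield, w=50) cum 116  ← median
  x=25 (Ashton, w=20) cum 136
⇒ x* = 12
y-coordinate, sorted with cumulative weight:
  y=3 (Calder, w=6) cum 6
  y=14 (Denby, w=60) cum 66
  y=17 (Ashton, w=20) cum 86  ← median
  y=19 (Brookfield, w=50) cum 136
⇒ y* = 17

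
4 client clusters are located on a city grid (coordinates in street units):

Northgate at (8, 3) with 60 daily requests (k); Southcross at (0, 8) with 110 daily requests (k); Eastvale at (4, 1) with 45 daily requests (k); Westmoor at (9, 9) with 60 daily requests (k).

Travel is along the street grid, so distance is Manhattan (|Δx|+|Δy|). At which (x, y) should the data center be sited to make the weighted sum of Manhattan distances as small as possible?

(4, 8)

Manhattan distance separates: Σwᵢ(|x−xᵢ|+|y−yᵢ|) = Σwᵢ|x−xᵢ| + Σwᵢ|y−yᵢ|, so x and y are optimised independently as 1-D weighted medians.
Total weight W = 275; half = 137.5.
x-coordinate, sorted with cumulative weight:
  x=0 (Southcross, w=110) cum 110
  x=4 (Eastvale, w=45) cum 155  ← median
  x=8 (Northgate, w=60) cum 215
  x=9 (Westmoor, w=60) cum 275
⇒ x* = 4
y-coordinate, sorted with cumulative weight:
  y=1 (Eastvale, w=45) cum 45
  y=3 (Northgate, w=60) cum 105
  y=8 (Southcross, w=110) cum 215  ← median
  y=9 (Westmoor, w=60) cum 275
⇒ y* = 8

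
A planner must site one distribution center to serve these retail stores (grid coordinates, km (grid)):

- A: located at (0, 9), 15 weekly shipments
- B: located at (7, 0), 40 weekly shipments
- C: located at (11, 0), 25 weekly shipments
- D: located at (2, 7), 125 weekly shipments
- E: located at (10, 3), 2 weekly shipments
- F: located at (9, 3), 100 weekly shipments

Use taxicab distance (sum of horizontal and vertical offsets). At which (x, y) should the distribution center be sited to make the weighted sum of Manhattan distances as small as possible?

Manhattan distance separates: Σwᵢ(|x−xᵢ|+|y−yᵢ|) = Σwᵢ|x−xᵢ| + Σwᵢ|y−yᵢ|, so x and y are optimised independently as 1-D weighted medians.
Total weight W = 307; half = 153.5.
x-coordinate, sorted with cumulative weight:
  x=0 (A, w=15) cum 15
  x=2 (D, w=125) cum 140
  x=7 (B, w=40) cum 180  ← median
  x=9 (F, w=100) cum 280
  x=10 (E, w=2) cum 282
  x=11 (C, w=25) cum 307
⇒ x* = 7
y-coordinate, sorted with cumulative weight:
  y=0 (B, w=40) cum 40
  y=0 (C, w=25) cum 65
  y=3 (E, w=2) cum 67
  y=3 (F, w=100) cum 167  ← median
  y=7 (D, w=125) cum 292
  y=9 (A, w=15) cum 307
⇒ y* = 3

(7, 3)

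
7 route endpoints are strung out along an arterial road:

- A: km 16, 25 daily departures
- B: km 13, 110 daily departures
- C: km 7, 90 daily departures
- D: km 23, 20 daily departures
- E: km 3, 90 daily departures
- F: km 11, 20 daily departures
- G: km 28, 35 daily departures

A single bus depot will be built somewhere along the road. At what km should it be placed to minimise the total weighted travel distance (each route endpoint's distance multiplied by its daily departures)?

For a sum of weighted absolute distances on a line, the optimum is the weighted median (not the mean). Total weight W = 390; half-weight = 195.
Sort by position and accumulate weight:
  km 3 (E, w=90) → cum 90
  km 7 (C, w=90) → cum 180
  km 11 (F, w=20) → cum 200  ≥ 195 → median here
  km 13 (B, w=110) → cum 310
  km 16 (A, w=25) → cum 335
  km 23 (D, w=20) → cum 355
  km 28 (G, w=35) → cum 390
Optimal location: km 11.

x = 11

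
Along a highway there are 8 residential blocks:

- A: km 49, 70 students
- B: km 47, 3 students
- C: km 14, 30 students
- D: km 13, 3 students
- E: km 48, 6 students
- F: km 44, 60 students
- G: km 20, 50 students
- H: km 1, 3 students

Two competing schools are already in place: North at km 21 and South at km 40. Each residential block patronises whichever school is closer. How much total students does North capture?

The indifferent point is the midpoint (21+40)/2 = 30.5; residential blocks left of it (closer to North at 21) go to North, those right go to South.
  H at 1 (w=3) → North
  D at 13 (w=3) → North
  C at 14 (w=30) → North
  G at 20 (w=50) → North
  F at 44 (w=60) → South
  B at 47 (w=3) → South
  E at 48 (w=6) → South
  A at 49 (w=70) → South
North captures 86; South captures 139.

86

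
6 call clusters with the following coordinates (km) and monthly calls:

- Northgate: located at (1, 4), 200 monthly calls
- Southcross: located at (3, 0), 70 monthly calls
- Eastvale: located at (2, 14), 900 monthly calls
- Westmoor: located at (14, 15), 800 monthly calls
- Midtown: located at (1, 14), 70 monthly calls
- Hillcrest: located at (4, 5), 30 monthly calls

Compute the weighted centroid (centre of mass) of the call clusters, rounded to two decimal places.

(6.57, 12.82)

The minimiser of Σwᵢ‖p−pᵢ‖² is the weighted centroid p* = (Σwᵢpᵢ)/(Σwᵢ).
Σwᵢ = 2070.
Σwᵢxᵢ = 200·1 + 70·3 + 900·2 + 800·14 + 70·1 + 30·4 = 13600.
Σwᵢyᵢ = 200·4 + 70·0 + 900·14 + 800·15 + 70·14 + 30·5 = 26530.
x* = 13600/2070 = 6.57, y* = 26530/2070 = 12.82.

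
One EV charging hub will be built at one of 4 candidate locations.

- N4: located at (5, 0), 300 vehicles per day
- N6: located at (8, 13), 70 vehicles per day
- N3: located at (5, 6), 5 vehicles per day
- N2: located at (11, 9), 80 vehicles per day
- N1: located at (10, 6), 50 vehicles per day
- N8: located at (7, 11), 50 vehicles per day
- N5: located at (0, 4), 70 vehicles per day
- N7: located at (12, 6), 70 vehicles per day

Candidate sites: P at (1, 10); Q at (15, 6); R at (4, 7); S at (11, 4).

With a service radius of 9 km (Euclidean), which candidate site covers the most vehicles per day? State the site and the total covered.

R, covering 695

Coverage radius r = 9 km; a point is covered iff (Δx)²+(Δy)² ≤ 9² = 81.
  P (1, 10): covers {N6, N3, N8, N5} → 195
  Q (15, 6): covers {N2, N1, N7} → 200
  R (4, 7): covers {N4, N6, N3, N2, N1, N8, N5, N7} → 695
  S (11, 4): covers {N4, N3, N2, N1, N8, N7} → 555
Maximum coverage at R: 695 vehicles per day.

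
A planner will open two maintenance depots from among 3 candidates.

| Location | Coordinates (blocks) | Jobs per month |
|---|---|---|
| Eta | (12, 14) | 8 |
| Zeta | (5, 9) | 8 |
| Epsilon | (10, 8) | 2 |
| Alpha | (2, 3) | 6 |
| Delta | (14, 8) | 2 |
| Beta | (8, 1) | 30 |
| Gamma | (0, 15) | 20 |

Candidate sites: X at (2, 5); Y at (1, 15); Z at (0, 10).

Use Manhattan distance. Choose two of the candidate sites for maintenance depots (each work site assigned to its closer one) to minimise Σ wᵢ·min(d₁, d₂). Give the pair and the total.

{X, Y}, total 536

Evaluate every pair (each demand assigned to the nearer of the two):
  {X, Y}: total = 536
  {X, Z}: total = 640
  {Y, Z}: total = 784
Best pair: {X, Y} with total 536.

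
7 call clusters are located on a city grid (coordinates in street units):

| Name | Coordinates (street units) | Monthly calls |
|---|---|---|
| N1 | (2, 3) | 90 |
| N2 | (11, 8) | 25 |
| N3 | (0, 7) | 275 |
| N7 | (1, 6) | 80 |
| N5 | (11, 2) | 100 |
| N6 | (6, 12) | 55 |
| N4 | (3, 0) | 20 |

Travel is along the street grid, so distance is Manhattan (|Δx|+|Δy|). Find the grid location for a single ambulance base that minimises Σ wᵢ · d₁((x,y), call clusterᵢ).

(1, 7)

Manhattan distance separates: Σwᵢ(|x−xᵢ|+|y−yᵢ|) = Σwᵢ|x−xᵢ| + Σwᵢ|y−yᵢ|, so x and y are optimised independently as 1-D weighted medians.
Total weight W = 645; half = 322.5.
x-coordinate, sorted with cumulative weight:
  x=0 (N3, w=275) cum 275
  x=1 (N7, w=80) cum 355  ← median
  x=2 (N1, w=90) cum 445
  x=3 (N4, w=20) cum 465
  x=6 (N6, w=55) cum 520
  x=11 (N2, w=25) cum 545
  x=11 (N5, w=100) cum 645
⇒ x* = 1
y-coordinate, sorted with cumulative weight:
  y=0 (N4, w=20) cum 20
  y=2 (N5, w=100) cum 120
  y=3 (N1, w=90) cum 210
  y=6 (N7, w=80) cum 290
  y=7 (N3, w=275) cum 565  ← median
  y=8 (N2, w=25) cum 590
  y=12 (N6, w=55) cum 645
⇒ y* = 7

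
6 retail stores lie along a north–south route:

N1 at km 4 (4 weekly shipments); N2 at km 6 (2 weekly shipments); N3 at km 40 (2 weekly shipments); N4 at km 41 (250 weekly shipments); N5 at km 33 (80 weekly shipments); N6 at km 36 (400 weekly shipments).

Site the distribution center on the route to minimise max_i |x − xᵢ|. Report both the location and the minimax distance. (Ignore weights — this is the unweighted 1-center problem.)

location 22.5, max distance 18.5

The 1-center on a line is the midpoint of the two extreme points: leftmost at 4, rightmost at 41.
Optimal location = (4 + 41)/2 = 22.5; maximum distance = (41 − 4)/2 = 18.5.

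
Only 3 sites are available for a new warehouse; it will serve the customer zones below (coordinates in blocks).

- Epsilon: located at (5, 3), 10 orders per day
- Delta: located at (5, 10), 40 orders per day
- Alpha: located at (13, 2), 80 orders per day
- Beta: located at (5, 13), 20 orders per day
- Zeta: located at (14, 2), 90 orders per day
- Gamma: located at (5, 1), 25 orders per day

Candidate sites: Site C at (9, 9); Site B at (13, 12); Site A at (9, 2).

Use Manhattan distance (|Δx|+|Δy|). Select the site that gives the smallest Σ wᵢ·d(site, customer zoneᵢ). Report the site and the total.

Total weighted distance at each candidate:
  Site C (9, 9): total = 2720
  Site B (13, 12): total = 3015
  Site A (9, 2): total = 1725
Minimum is at Site A with total 1725 blocks.

Site A, total 1725 blocks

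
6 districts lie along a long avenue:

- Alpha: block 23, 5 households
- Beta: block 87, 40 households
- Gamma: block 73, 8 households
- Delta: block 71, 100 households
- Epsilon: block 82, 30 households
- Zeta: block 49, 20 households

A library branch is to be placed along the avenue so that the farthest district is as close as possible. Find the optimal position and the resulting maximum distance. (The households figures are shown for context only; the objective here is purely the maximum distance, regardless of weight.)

location 55, max distance 32

The 1-center on a line is the midpoint of the two extreme points: leftmost at 23, rightmost at 87.
Optimal location = (23 + 87)/2 = 55; maximum distance = (87 − 23)/2 = 32.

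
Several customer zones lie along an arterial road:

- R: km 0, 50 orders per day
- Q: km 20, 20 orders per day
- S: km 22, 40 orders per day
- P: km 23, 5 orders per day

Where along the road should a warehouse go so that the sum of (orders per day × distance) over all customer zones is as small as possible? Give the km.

x = 20

For a sum of weighted absolute distances on a line, the optimum is the weighted median (not the mean). Total weight W = 115; half-weight = 57.5.
Sort by position and accumulate weight:
  km 0 (R, w=50) → cum 50
  km 20 (Q, w=20) → cum 70  ≥ 57.5 → median here
  km 22 (S, w=40) → cum 110
  km 23 (P, w=5) → cum 115
Optimal location: km 20.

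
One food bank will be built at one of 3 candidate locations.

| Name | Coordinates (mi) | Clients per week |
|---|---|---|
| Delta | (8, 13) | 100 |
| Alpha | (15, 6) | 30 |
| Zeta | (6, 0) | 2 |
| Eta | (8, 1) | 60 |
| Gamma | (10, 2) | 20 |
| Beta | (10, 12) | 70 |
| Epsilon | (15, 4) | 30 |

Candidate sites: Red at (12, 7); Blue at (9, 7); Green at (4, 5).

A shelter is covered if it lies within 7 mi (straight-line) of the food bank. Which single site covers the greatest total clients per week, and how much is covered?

Blue, covering 310

Coverage radius r = 7 mi; a point is covered iff (Δx)²+(Δy)² ≤ 7² = 49.
  Red (12, 7): covers {Alpha, Gamma, Beta, Epsilon} → 150
  Blue (9, 7): covers {Delta, Alpha, Eta, Gamma, Beta, Epsilon} → 310
  Green (4, 5): covers {Zeta, Eta, Gamma} → 82
Maximum coverage at Blue: 310 clients per week.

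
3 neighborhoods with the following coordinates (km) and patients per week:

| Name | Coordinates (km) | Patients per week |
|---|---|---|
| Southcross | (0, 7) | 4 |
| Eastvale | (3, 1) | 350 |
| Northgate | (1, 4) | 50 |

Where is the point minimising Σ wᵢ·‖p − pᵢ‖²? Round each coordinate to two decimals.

(2.72, 1.43)

The minimiser of Σwᵢ‖p−pᵢ‖² is the weighted centroid p* = (Σwᵢpᵢ)/(Σwᵢ).
Σwᵢ = 404.
Σwᵢxᵢ = 4·0 + 350·3 + 50·1 = 1100.
Σwᵢyᵢ = 4·7 + 350·1 + 50·4 = 578.
x* = 1100/404 = 2.72, y* = 578/404 = 1.43.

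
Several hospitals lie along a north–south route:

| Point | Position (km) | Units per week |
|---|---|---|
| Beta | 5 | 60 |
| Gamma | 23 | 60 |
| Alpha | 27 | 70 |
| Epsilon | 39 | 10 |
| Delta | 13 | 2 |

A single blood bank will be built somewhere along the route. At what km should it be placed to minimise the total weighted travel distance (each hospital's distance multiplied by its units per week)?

x = 23

For a sum of weighted absolute distances on a line, the optimum is the weighted median (not the mean). Total weight W = 202; half-weight = 101.
Sort by position and accumulate weight:
  km 5 (Beta, w=60) → cum 60
  km 13 (Delta, w=2) → cum 62
  km 23 (Gamma, w=60) → cum 122  ≥ 101 → median here
  km 27 (Alpha, w=70) → cum 192
  km 39 (Epsilon, w=10) → cum 202
Optimal location: km 23.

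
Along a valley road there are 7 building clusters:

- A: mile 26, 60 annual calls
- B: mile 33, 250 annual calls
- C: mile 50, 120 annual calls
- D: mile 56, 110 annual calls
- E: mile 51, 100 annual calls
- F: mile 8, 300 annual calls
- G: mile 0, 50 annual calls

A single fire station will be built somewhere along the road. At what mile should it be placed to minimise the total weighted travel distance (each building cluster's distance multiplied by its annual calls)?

x = 33

For a sum of weighted absolute distances on a line, the optimum is the weighted median (not the mean). Total weight W = 990; half-weight = 495.
Sort by position and accumulate weight:
  mile 0 (G, w=50) → cum 50
  mile 8 (F, w=300) → cum 350
  mile 26 (A, w=60) → cum 410
  mile 33 (B, w=250) → cum 660  ≥ 495 → median here
  mile 50 (C, w=120) → cum 780
  mile 51 (E, w=100) → cum 880
  mile 56 (D, w=110) → cum 990
Optimal location: mile 33.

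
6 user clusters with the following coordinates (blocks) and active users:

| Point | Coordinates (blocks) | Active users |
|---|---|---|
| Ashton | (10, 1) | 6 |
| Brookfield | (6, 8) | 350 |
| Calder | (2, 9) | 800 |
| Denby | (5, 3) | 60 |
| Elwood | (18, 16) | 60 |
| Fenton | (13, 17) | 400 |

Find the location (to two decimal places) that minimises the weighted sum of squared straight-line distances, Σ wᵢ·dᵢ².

The minimiser of Σwᵢ‖p−pᵢ‖² is the weighted centroid p* = (Σwᵢpᵢ)/(Σwᵢ).
Σwᵢ = 1676.
Σwᵢxᵢ = 6·10 + 350·6 + 800·2 + 60·5 + 60·18 + 400·13 = 10340.
Σwᵢyᵢ = 6·1 + 350·8 + 800·9 + 60·3 + 60·16 + 400·17 = 17946.
x* = 10340/1676 = 6.17, y* = 17946/1676 = 10.71.

(6.17, 10.71)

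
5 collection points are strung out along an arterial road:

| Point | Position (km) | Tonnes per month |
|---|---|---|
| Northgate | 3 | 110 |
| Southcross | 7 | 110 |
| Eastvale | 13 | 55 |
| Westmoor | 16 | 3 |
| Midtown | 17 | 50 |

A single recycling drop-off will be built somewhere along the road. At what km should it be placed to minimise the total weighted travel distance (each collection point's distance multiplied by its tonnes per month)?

x = 7

For a sum of weighted absolute distances on a line, the optimum is the weighted median (not the mean). Total weight W = 328; half-weight = 164.
Sort by position and accumulate weight:
  km 3 (Northgate, w=110) → cum 110
  km 7 (Southcross, w=110) → cum 220  ≥ 164 → median here
  km 13 (Eastvale, w=55) → cum 275
  km 16 (Westmoor, w=3) → cum 278
  km 17 (Midtown, w=50) → cum 328
Optimal location: km 7.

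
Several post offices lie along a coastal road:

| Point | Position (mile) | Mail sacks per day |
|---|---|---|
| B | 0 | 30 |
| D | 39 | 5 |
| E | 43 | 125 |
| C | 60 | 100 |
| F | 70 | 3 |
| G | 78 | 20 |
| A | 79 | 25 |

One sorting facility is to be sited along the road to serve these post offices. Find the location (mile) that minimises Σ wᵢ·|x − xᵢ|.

x = 43

For a sum of weighted absolute distances on a line, the optimum is the weighted median (not the mean). Total weight W = 308; half-weight = 154.
Sort by position and accumulate weight:
  mile 0 (B, w=30) → cum 30
  mile 39 (D, w=5) → cum 35
  mile 43 (E, w=125) → cum 160  ≥ 154 → median here
  mile 60 (C, w=100) → cum 260
  mile 70 (F, w=3) → cum 263
  mile 78 (G, w=20) → cum 283
  mile 79 (A, w=25) → cum 308
Optimal location: mile 43.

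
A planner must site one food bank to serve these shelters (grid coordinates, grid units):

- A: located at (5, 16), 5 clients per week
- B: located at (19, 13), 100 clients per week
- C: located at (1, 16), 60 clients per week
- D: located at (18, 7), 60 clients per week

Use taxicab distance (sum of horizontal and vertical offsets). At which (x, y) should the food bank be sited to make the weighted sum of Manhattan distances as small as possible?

(18, 13)

Manhattan distance separates: Σwᵢ(|x−xᵢ|+|y−yᵢ|) = Σwᵢ|x−xᵢ| + Σwᵢ|y−yᵢ|, so x and y are optimised independently as 1-D weighted medians.
Total weight W = 225; half = 112.5.
x-coordinate, sorted with cumulative weight:
  x=1 (C, w=60) cum 60
  x=5 (A, w=5) cum 65
  x=18 (D, w=60) cum 125  ← median
  x=19 (B, w=100) cum 225
⇒ x* = 18
y-coordinate, sorted with cumulative weight:
  y=7 (D, w=60) cum 60
  y=13 (B, w=100) cum 160  ← median
  y=16 (A, w=5) cum 165
  y=16 (C, w=60) cum 225
⇒ y* = 13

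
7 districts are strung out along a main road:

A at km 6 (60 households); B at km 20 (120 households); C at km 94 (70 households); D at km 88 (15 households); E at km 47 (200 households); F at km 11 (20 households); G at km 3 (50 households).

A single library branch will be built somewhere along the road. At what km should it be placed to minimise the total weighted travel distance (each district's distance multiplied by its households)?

x = 47

For a sum of weighted absolute distances on a line, the optimum is the weighted median (not the mean). Total weight W = 535; half-weight = 267.5.
Sort by position and accumulate weight:
  km 3 (G, w=50) → cum 50
  km 6 (A, w=60) → cum 110
  km 11 (F, w=20) → cum 130
  km 20 (B, w=120) → cum 250
  km 47 (E, w=200) → cum 450  ≥ 267.5 → median here
  km 88 (D, w=15) → cum 465
  km 94 (C, w=70) → cum 535
Optimal location: km 47.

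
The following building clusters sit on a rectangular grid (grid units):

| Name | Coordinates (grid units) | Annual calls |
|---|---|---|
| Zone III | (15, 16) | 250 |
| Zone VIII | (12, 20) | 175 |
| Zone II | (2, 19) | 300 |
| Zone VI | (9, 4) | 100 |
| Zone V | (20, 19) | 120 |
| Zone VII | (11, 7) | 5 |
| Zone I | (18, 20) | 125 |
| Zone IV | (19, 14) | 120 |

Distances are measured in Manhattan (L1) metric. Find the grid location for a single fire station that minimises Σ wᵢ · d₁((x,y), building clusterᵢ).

Manhattan distance separates: Σwᵢ(|x−xᵢ|+|y−yᵢ|) = Σwᵢ|x−xᵢ| + Σwᵢ|y−yᵢ|, so x and y are optimised independently as 1-D weighted medians.
Total weight W = 1195; half = 597.5.
x-coordinate, sorted with cumulative weight:
  x=2 (Zone II, w=300) cum 300
  x=9 (Zone VI, w=100) cum 400
  x=11 (Zone VII, w=5) cum 405
  x=12 (Zone VIII, w=175) cum 580
  x=15 (Zone III, w=250) cum 830  ← median
  x=18 (Zone I, w=125) cum 955
  x=19 (Zone IV, w=120) cum 1075
  x=20 (Zone V, w=120) cum 1195
⇒ x* = 15
y-coordinate, sorted with cumulative weight:
  y=4 (Zone VI, w=100) cum 100
  y=7 (Zone VII, w=5) cum 105
  y=14 (Zone IV, w=120) cum 225
  y=16 (Zone III, w=250) cum 475
  y=19 (Zone II, w=300) cum 775  ← median
  y=19 (Zone V, w=120) cum 895
  y=20 (Zone VIII, w=175) cum 1070
  y=20 (Zone I, w=125) cum 1195
⇒ y* = 19

(15, 19)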